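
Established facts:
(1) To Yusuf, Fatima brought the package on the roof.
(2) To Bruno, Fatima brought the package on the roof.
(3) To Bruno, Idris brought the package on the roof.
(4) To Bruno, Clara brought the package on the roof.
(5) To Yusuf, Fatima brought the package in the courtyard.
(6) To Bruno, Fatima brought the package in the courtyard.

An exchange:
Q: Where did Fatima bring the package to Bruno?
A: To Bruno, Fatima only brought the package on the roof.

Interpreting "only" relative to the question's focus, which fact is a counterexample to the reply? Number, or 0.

The question "Where did ...?" targets the setting, so in the reply the focus falls on "on the roof".
So "only" ranges over settings; the rest (agent = Fatima, thing = the package, recipient = Bruno) is presupposed.
Fact (6) shares the background with a different setting (in the courtyard) — counterexample.
(Fact (1) would refute a reading with focus on the recipient — but that is not what the question asks.)

6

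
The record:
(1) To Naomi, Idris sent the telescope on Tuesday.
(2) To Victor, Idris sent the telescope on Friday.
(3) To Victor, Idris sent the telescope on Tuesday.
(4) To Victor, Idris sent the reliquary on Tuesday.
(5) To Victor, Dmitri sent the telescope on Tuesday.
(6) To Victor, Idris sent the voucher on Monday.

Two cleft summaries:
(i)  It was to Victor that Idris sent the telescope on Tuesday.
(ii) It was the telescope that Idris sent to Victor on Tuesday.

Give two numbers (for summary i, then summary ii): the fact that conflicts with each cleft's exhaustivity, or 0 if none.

Summary (i) focuses "Victor" (the recipient); background same agent, thing, setting (Idris / the telescope / on Tuesday). Fact (1) matches that background with recipient = Naomi — refutes (i).
Summary (ii) focuses "the telescope" (the thing); background same agent, recipient, setting (Idris / Victor / on Tuesday). Fact (4) matches that background with thing = the reliquary — refutes (ii).

1, 4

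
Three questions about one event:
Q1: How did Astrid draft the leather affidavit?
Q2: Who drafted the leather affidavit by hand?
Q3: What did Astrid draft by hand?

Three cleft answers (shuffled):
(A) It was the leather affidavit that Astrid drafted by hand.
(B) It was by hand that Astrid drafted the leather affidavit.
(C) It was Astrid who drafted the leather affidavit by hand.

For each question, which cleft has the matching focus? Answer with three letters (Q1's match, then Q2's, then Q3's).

BCA

Q1 asks about the manner; cleft (B) focuses "by hand", which is the manner — so Q1 → B.
Q2 asks about the subject (agent); cleft (C) focuses "Astrid", which is the subject (agent) — so Q2 → C.
Q3 asks about the direct object; cleft (A) focuses "the leather affidavit", which is the direct object — so Q3 → A.
Mapping: Q1→B, Q2→C, Q3→A.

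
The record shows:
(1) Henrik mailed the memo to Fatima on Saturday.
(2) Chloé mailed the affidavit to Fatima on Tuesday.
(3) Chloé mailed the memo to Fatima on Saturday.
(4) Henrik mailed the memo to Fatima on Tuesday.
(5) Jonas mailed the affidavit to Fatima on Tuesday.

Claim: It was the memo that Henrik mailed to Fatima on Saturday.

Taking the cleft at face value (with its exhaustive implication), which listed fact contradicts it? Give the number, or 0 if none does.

0

The cleft puts "the memo" in focus and presupposes the open proposition with agent = Henrik, recipient = Fatima, setting = on Saturday.
Exhaustivity: the memo is the only thing satisfying that background.
Every other fact differs from the presupposition on some backgrounded slot, so none challenges the exhaustivity.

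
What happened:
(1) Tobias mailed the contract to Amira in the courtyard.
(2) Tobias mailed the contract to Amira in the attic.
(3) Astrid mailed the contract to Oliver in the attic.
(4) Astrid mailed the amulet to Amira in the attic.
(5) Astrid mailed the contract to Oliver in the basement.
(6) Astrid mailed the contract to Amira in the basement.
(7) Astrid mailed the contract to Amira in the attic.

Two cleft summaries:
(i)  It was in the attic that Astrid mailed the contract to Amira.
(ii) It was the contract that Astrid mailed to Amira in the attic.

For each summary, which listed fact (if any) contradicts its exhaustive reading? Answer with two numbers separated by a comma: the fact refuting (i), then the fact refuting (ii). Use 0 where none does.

6, 4

Summary (i) focuses "in the attic" (the setting); background same agent, thing, recipient (Astrid / the contract / Amira). Fact (6) matches that background with setting = in the basement — refutes (i).
Summary (ii) focuses "the contract" (the thing); background same agent, recipient, setting (Astrid / Amira / in the attic). Fact (4) matches that background with thing = the amulet — refutes (ii).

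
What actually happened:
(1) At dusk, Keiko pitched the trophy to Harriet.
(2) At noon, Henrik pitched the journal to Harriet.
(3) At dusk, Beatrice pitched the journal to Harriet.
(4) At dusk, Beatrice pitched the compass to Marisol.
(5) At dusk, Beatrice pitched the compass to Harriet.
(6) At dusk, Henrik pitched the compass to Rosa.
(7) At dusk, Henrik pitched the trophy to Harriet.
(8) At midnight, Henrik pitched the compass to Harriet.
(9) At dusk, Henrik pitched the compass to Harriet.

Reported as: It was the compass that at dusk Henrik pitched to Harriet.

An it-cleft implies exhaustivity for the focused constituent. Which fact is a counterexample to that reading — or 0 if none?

7

The cleft puts "the compass" in focus and presupposes the open proposition with Henrik as agent and Harriet as recipient and at dusk as setting.
Exhaustivity: the compass is the only thing satisfying that background.
But fact (7) also has Henrik as agent and Harriet as recipient and at dusk as setting, with thing = the trophy — so the exhaustive reading fails.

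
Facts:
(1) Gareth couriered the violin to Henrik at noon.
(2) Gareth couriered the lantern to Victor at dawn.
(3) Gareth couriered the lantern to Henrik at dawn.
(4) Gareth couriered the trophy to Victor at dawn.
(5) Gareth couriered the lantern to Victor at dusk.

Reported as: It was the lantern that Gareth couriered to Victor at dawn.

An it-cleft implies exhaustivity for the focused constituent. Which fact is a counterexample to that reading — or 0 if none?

Focus of the cleft: "the lantern" (the thing). Presupposed background: same agent, recipient, setting (Gareth / Victor / at dawn).
The exhaustive reading says no other thing fits that background.
But fact (4) also has same agent, recipient, setting (Gareth / Victor / at dawn), with thing = the trophy — so the exhaustive reading fails.

4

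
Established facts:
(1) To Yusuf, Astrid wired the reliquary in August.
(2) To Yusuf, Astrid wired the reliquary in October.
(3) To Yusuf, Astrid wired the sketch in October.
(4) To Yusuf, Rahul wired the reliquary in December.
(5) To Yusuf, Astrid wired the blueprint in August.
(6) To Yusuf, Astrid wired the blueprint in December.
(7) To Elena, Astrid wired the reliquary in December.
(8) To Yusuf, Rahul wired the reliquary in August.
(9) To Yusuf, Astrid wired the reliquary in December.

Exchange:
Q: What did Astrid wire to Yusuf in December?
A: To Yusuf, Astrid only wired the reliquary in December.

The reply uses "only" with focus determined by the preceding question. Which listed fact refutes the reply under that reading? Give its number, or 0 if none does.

6

Answering "What did ...?" puts focus on the thing — here, "the reliquary".
So "only" ranges over things; the rest (agent = Astrid, recipient = Yusuf, setting = in December) is presupposed.
Fact (6) keeps agent = Astrid, recipient = Yusuf, setting = in December but has thing = the blueprint; that refutes the reply.
(Fact (7) would refute a reading with focus on the recipient — but that is not what the question asks.)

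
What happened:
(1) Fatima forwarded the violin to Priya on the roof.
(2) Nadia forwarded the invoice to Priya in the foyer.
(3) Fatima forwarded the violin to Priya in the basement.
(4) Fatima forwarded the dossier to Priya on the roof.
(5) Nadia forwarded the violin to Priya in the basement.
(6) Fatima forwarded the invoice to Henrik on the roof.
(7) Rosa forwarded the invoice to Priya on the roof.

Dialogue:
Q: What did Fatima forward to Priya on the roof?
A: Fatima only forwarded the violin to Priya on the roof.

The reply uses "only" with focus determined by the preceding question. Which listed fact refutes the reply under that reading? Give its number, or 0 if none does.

The question "What did ...?" targets the thing, so in the reply the focus falls on "the violin".
"Only" then excludes alternative things while the background — same agent, recipient, setting (Fatima / Priya / on the roof) — is held fixed.
Fact (4) keeps same agent, recipient, setting (Fatima / Priya / on the roof) but has thing = the dossier; that refutes the reply.
(Fact (3) would refute a reading with focus on the setting — but that is not what the question asks.)

4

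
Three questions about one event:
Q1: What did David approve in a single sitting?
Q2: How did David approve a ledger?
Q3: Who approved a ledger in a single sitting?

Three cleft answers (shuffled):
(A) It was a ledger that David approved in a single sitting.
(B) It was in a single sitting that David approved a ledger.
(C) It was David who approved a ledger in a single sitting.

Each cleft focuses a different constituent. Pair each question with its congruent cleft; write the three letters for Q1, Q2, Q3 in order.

ABC

Q1 asks about the direct object; cleft (A) focuses "a ledger", which is the direct object — so Q1 → A.
Q2 asks about the manner; cleft (B) focuses "in a single sitting", which is the manner — so Q2 → B.
Q3 asks about the subject (agent); cleft (C) focuses "David", which is the subject (agent) — so Q3 → C.
Mapping: Q1→A, Q2→B, Q3→C.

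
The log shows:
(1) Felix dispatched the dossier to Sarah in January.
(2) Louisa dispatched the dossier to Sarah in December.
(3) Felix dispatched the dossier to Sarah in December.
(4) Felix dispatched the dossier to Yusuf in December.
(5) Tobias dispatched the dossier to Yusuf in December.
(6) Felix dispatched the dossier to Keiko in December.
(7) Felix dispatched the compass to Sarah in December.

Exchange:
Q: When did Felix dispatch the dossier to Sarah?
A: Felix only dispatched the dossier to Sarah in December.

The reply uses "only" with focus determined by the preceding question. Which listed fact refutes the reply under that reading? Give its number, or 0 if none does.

1

Answering "When did ...?" puts focus on the setting — here, "in December".
So "only" ranges over settings; the rest (same agent, thing, recipient (Felix / the dossier / Sarah)) is presupposed.
Fact (1) shares the background with a different setting (in January) — counterexample.
(Fact (4) would refute a reading with focus on the recipient — but that is not what the question asks.)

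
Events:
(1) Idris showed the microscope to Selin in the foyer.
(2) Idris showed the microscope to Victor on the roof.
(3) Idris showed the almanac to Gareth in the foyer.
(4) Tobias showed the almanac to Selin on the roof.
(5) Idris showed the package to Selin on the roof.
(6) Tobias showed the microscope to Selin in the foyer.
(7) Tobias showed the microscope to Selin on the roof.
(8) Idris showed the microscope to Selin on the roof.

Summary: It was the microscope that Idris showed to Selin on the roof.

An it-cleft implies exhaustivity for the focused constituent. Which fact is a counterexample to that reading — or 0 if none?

5

Focus of the cleft: "the microscope" (the thing). Presupposed background: same agent, recipient, setting (Idris / Selin / on the roof).
The exhaustive reading says no other thing fits that background.
Fact (5) shares the background but with thing = the package; exhaustivity is violated.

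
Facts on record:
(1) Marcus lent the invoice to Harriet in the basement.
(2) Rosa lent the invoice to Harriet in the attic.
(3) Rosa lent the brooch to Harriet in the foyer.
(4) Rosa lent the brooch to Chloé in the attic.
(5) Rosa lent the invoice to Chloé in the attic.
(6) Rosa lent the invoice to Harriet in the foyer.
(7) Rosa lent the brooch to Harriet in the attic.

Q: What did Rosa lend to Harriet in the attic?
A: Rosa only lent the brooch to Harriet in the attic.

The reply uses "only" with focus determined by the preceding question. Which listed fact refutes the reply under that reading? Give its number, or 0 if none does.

2

The question "What did ...?" targets the thing, so in the reply the focus falls on "the brooch".
"Only" then excludes alternative things while the background — agent = Rosa, recipient = Harriet, setting = in the attic — is held fixed.
Fact (2) shares the background with a different thing (the invoice) — counterexample.
(Fact (3) would refute a reading with focus on the setting — but that is not what the question asks.)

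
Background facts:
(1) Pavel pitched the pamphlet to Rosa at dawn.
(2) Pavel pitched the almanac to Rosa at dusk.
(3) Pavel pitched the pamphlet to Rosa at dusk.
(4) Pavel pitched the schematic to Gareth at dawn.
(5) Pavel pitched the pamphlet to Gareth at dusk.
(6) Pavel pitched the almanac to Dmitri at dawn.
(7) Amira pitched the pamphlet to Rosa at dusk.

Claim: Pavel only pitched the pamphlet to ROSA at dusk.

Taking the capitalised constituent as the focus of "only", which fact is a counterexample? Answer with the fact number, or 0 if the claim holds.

5

The capitals mark "Rosa" as focus. So "only" rules out other recipients, with the rest (Pavel as agent and the pamphlet as thing and at dusk as setting) as background.
Fact (5) matches on Pavel as agent and the pamphlet as thing and at dusk as setting, but has recipient = Gareth instead. That refutes the claim.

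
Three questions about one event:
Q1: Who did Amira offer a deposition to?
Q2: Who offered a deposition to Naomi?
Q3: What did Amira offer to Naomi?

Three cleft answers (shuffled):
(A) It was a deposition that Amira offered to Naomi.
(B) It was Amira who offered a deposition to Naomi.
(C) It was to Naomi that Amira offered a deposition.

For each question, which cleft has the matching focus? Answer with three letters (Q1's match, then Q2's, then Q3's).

CBA

Q1 asks about the recipient; cleft (C) focuses "to Naomi", which is the recipient — so Q1 → C.
Q2 asks about the subject (agent); cleft (B) focuses "Amira", which is the subject (agent) — so Q2 → B.
Q3 asks about the direct object; cleft (A) focuses "a deposition", which is the direct object — so Q3 → A.
Mapping: Q1→C, Q2→B, Q3→A.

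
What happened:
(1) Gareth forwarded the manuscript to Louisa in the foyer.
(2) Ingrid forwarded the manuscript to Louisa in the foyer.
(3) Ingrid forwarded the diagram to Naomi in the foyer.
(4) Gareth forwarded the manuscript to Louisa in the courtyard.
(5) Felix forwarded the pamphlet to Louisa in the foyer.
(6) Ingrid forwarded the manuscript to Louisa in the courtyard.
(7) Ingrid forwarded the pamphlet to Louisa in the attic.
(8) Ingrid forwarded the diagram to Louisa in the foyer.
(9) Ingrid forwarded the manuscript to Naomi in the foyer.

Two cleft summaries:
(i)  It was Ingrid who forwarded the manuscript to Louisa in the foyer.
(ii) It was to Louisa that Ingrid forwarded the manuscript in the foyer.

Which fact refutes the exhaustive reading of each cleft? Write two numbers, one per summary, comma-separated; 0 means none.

1, 9

(i): focus "Ingrid". Looking for thing = the manuscript, recipient = Louisa, setting = in the foyer with some other agent — fact (1) has Gareth there. Refuted.
(ii): focus "Louisa". Looking for agent = Ingrid, thing = the manuscript, setting = in the foyer with some other recipient — fact (9) has Naomi there. Refuted.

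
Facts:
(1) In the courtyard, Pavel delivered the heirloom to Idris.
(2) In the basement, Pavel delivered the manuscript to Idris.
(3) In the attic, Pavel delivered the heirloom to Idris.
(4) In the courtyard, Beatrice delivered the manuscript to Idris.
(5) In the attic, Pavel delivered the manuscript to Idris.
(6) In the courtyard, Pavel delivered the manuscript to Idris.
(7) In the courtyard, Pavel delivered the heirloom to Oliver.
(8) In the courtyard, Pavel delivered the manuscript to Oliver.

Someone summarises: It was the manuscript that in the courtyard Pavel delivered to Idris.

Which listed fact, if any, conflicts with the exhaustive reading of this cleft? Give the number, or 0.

The cleft puts "the manuscript" in focus and presupposes the open proposition with agent = Pavel, recipient = Idris, setting = in the courtyard.
Exhaustivity: the manuscript is the only thing satisfying that background.
But fact (1) also has agent = Pavel, recipient = Idris, setting = in the courtyard, with thing = the heirloom — so the exhaustive reading fails.

1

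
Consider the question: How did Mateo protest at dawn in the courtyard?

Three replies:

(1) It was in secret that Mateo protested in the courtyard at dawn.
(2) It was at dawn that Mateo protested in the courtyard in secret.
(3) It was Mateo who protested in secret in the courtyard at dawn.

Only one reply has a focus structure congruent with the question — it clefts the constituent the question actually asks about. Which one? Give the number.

1

The question word "how" targets the manner.
Option (1) clefts "in secret" — that matches what the question asks about.
Option (2) clefts "at dawn" — the time, not what was asked.
Option (3) clefts "Mateo" — the subject (agent), not what was asked.
So the congruent reply is (1).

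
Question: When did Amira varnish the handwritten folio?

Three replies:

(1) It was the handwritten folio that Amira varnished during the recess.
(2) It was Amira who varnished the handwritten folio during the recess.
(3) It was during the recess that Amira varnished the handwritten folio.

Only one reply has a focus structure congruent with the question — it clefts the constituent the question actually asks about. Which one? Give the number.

3

The question word "when" targets the time.
Option (1) clefts "the handwritten folio" — the direct object, not what was asked.
Option (2) clefts "Amira" — the subject (agent), not what was asked.
Option (3) clefts "during the recess" — that matches what the question asks about.
So the congruent reply is (3).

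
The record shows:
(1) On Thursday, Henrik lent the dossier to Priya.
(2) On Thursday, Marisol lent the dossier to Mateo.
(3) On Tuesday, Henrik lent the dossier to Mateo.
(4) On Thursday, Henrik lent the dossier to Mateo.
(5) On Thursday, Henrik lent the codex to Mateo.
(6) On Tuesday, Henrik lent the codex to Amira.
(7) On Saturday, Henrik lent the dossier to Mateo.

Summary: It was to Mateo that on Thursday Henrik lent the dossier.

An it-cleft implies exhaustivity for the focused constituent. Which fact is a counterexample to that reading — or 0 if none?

1

Focus of the cleft: "Mateo" (the recipient). Presupposed background: same agent, thing, setting (Henrik / the dossier / on Thursday).
The exhaustive reading says no other recipient fits that background.
Fact (1) shares the background but with recipient = Priya; exhaustivity is violated.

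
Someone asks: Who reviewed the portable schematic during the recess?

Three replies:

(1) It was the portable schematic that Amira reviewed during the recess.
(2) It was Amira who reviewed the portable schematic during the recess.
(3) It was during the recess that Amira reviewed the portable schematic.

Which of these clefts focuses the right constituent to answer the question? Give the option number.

2

The question word "who" targets the subject (agent).
Option (1) clefts "the portable schematic" — the direct object, not what was asked.
Option (2) clefts "Amira" — that matches what the question asks about.
Option (3) clefts "during the recess" — the time, not what was asked.
So the congruent reply is (2).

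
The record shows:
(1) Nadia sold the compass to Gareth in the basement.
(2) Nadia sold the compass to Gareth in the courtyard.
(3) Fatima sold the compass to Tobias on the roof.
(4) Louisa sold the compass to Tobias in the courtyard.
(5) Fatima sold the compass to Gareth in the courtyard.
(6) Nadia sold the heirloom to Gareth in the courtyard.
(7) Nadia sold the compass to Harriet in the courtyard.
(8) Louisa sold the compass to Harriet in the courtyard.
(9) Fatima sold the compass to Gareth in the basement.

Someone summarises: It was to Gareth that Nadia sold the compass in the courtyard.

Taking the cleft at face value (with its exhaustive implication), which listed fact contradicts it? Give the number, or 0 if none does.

Focus of the cleft: "Gareth" (the recipient). Presupposed background: agent = Nadia, thing = the compass, setting = in the courtyard.
Exhaustivity: Gareth is the only recipient satisfying that background.
Fact (7) shares the background but with recipient = Harriet; exhaustivity is violated.

7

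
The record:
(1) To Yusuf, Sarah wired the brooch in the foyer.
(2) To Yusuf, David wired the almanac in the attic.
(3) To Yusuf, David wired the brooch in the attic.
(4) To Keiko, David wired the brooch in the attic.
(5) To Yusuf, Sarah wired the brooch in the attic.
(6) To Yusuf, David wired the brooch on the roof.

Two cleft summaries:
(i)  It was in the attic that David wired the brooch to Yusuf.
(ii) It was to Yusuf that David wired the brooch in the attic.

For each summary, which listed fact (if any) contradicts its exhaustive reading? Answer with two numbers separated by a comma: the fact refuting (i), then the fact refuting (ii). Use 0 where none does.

6, 4

Summary (i) focuses "in the attic" (the setting); background agent = David, thing = the brooch, recipient = Yusuf. Fact (6) matches that background with setting = on the roof — refutes (i).
Summary (ii) focuses "Yusuf" (the recipient); background agent = David, thing = the brooch, setting = in the attic. Fact (4) matches that background with recipient = Keiko — refutes (ii).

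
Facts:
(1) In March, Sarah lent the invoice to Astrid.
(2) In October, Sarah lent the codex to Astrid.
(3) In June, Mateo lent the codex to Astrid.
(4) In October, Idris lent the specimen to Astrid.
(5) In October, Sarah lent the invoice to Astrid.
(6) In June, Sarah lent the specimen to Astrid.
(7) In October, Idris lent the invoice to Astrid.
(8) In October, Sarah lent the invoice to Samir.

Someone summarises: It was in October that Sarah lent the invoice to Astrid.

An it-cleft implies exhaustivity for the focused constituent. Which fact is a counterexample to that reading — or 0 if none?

1

Focus of the cleft: "in October" (the setting). Presupposed background: agent = Sarah, thing = the invoice, recipient = Astrid.
Exhaustivity: in October is the only setting satisfying that background.
But fact (1) also has agent = Sarah, thing = the invoice, recipient = Astrid, with setting = in March — so the exhaustive reading fails.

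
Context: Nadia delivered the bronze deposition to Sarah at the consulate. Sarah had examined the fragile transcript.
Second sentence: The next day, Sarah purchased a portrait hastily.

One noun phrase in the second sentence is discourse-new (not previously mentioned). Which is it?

"Sarah" in the second sentence is given — already mentioned in the context.
"a portrait" has no antecedent in the context; it is discourse-new (the indefinite article also signals a new referent).

a portrait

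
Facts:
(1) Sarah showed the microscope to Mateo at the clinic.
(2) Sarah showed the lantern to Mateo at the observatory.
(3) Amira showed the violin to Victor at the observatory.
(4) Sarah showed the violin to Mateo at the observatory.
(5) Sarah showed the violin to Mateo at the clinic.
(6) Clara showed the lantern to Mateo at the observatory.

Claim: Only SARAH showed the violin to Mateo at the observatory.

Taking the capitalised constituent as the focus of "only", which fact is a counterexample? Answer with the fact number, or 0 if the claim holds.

The capitals mark "Sarah" as focus. So "only" rules out other agents, with the rest (same thing, recipient, setting (the violin / Mateo / at the observatory)) as background.
Every other fact changes something in the background, not just the agent. Nothing refutes the claim.

0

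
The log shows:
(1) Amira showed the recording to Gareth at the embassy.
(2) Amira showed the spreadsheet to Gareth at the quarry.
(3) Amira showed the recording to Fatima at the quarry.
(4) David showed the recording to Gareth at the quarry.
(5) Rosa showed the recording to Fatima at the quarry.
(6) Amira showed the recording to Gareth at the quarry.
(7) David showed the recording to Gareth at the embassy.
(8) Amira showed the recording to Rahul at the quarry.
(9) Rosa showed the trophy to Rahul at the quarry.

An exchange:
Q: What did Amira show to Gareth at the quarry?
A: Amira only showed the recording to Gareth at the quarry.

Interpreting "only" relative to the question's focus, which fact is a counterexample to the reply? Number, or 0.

2

The question "What did ...?" targets the thing, so in the reply the focus falls on "the recording".
"Only" then excludes alternative things while the background — same agent, recipient, setting (Amira / Gareth / at the quarry) — is held fixed.
Fact (2) keeps same agent, recipient, setting (Amira / Gareth / at the quarry) but has thing = the spreadsheet; that refutes the reply.
(Fact (3) would refute a reading with focus on the recipient — but that is not what the question asks.)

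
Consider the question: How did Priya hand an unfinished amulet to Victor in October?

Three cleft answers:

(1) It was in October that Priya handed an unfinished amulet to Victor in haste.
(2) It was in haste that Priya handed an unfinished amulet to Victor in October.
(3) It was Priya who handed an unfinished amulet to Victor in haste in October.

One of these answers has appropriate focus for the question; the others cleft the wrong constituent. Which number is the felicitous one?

2

The question word "how" targets the manner.
Option (1) clefts "in October" — the time, not what was asked.
Option (2) clefts "in haste" — that matches what the question asks about.
Option (3) clefts "Priya" — the subject (agent), not what was asked.
So the congruent reply is (2).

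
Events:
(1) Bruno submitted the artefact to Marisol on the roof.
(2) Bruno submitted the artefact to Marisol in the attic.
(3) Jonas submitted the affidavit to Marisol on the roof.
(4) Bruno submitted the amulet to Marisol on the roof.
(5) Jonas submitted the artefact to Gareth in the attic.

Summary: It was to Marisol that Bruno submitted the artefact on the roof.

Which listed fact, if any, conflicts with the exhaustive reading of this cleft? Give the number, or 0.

0

Focus of the cleft: "Marisol" (the recipient). Presupposed background: agent = Bruno, thing = the artefact, setting = on the roof.
The exhaustive reading says no other recipient fits that background.
Every other fact differs from the presupposition on some backgrounded slot, so none challenges the exhaustivity.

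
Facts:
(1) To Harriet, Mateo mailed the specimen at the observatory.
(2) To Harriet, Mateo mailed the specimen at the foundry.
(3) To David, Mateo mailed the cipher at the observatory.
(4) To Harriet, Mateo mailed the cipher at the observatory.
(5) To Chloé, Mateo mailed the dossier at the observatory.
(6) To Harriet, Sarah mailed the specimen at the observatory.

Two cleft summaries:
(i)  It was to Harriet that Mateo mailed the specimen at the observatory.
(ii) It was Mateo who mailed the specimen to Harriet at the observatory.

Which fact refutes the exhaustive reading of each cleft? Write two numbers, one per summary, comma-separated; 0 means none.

0, 6

Summary (i) focuses "Harriet" (the recipient); background same agent, thing, setting (Mateo / the specimen / at the observatory). No fact matches that background with a different recipient, so 0.
Summary (ii) focuses "Mateo" (the agent); background same thing, recipient, setting (the specimen / Harriet / at the observatory). Fact (6) matches that background with agent = Sarah — refutes (ii).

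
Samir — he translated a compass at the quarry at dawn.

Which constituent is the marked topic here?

Samir

The construction explicitly marks "Samir" as what the sentence is about — the topic.
The remainder of the clause is the comment (what is said about the topic).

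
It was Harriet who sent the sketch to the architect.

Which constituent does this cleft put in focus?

Harriet

In an it-cleft "It was X that/who ...", the clefted constituent X is the focus; the that/who-clause expresses the presupposed open proposition.
Here the focus is "Harriet". The backgrounded (presupposed) material includes "the sketch" and "to the architect".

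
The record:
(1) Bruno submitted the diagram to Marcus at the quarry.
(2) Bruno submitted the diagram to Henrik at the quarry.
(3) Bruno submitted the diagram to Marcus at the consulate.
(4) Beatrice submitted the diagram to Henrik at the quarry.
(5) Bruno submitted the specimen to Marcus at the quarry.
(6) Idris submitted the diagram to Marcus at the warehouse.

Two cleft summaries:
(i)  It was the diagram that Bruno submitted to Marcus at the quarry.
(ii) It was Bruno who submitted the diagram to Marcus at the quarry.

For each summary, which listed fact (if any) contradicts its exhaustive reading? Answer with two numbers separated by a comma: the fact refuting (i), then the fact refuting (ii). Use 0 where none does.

5, 0

Summary (i) focuses "the diagram" (the thing); background Bruno as agent and Marcus as recipient and at the quarry as setting. Fact (5) matches that background with thing = the specimen — refutes (i).
Summary (ii) focuses "Bruno" (the agent); background the diagram as thing and Marcus as recipient and at the quarry as setting. No fact matches that background with a different agent, so 0.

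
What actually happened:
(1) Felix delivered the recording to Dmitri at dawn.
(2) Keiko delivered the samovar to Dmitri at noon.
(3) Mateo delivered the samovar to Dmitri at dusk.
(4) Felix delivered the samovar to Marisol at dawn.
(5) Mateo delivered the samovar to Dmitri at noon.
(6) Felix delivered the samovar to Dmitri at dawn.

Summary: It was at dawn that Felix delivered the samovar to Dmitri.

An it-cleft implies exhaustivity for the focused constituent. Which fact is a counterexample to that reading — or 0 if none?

0

The cleft puts "at dawn" in focus and presupposes the open proposition with same agent, thing, recipient (Felix / the samovar / Dmitri).
Exhaustivity: at dawn is the only setting satisfying that background.
Every other fact differs from the presupposition on some backgrounded slot, so none challenges the exhaustivity.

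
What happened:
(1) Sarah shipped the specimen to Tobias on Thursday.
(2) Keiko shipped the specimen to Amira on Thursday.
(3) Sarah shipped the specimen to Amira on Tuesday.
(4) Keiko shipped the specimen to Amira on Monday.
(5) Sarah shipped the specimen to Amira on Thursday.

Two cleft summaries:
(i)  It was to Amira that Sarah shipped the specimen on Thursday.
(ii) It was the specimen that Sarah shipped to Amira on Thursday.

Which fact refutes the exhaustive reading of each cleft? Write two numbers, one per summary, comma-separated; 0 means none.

1, 0

(i): focus "Amira". Looking for Sarah as agent and the specimen as thing and on Thursday as setting with some other recipient — fact (1) has Tobias there. Refuted.
(ii): focus "the specimen". No fact shares Sarah as agent and Amira as recipient and on Thursday as setting with a different thing. 0.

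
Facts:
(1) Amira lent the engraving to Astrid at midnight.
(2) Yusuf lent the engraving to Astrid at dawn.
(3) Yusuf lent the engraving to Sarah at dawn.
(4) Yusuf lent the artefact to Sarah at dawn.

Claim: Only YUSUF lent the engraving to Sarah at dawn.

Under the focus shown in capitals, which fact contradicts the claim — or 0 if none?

The capitals mark "Yusuf" as focus. So "only" rules out other agents, with the rest (same thing, recipient, setting (the engraving / Sarah / at dawn)) as background.
Every other fact changes something in the background, not just the agent. Nothing refutes the claim.

0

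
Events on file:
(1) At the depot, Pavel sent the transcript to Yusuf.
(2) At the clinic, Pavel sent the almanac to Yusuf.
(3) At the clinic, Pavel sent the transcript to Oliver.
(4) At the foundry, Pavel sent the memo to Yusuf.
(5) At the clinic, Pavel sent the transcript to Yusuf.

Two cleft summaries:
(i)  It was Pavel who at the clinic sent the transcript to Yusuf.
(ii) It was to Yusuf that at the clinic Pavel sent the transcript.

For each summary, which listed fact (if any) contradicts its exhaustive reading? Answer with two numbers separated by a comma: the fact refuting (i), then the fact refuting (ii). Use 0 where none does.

(i): focus "Pavel". No fact shares thing = the transcript, recipient = Yusuf, setting = at the clinic with a different agent. 0.
(ii): focus "Yusuf". Looking for agent = Pavel, thing = the transcript, setting = at the clinic with some other recipient — fact (3) has Oliver there. Refuted.

0, 3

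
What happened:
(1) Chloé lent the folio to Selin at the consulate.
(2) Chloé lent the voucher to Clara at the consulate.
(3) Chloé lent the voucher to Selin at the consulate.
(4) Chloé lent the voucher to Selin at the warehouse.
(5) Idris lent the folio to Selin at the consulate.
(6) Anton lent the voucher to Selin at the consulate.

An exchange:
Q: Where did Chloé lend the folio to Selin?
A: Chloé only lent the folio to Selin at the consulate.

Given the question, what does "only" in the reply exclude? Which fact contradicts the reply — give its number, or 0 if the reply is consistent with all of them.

The question "Where did ...?" targets the setting, so in the reply the focus falls on "at the consulate".
So "only" ranges over settings; the rest (same agent, thing, recipient (Chloé / the folio / Selin)) is presupposed.
No fact keeps same agent, thing, recipient (Chloé / the folio / Selin) while changing the setting; every other fact differs on something backgrounded. The reply stands.
(Fact (3) would refute a reading with focus on the thing — but that is not what the question asks.)

0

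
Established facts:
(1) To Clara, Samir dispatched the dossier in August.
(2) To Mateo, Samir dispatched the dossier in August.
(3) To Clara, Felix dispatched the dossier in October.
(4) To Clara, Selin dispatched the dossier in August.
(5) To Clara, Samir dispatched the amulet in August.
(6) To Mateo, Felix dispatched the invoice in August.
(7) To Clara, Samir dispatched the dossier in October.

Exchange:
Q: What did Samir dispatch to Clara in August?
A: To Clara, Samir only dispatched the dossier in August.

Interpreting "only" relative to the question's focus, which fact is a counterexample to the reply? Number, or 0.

Answering "What did ...?" puts focus on the thing — here, "the dossier".
"Only" then excludes alternative things while the background — same agent, recipient, setting (Samir / Clara / in August) — is held fixed.
Fact (5) shares the background with a different thing (the amulet) — counterexample.
(Fact (7) would refute a reading with focus on the setting — but that is not what the question asks.)

5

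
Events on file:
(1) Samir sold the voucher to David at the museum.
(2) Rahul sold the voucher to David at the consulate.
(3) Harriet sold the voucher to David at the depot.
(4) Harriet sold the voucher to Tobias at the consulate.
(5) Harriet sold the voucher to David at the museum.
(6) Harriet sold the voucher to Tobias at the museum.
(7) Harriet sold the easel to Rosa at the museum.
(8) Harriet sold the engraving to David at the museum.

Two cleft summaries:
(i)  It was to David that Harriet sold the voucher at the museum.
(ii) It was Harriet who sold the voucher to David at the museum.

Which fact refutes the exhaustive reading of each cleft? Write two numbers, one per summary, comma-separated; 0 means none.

(i): focus "David". Looking for Harriet as agent and the voucher as thing and at the museum as setting with some other recipient — fact (6) has Tobias there. Refuted.
(ii): focus "Harriet". Looking for the voucher as thing and David as recipient and at the museum as setting with some other agent — fact (1) has Samir there. Refuted.

6, 1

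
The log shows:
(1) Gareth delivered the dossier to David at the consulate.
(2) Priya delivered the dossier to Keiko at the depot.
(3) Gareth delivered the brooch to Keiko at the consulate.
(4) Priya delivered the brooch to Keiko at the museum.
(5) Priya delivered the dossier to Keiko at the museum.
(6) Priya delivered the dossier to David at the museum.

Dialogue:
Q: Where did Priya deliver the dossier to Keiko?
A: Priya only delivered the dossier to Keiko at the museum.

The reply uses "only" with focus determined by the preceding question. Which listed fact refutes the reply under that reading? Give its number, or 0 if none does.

2

The question "Where did ...?" targets the setting, so in the reply the focus falls on "at the museum".
So "only" ranges over settings; the rest (Priya as agent and the dossier as thing and Keiko as recipient) is presupposed.
Fact (2) keeps Priya as agent and the dossier as thing and Keiko as recipient but has setting = at the depot; that refutes the reply.
(Fact (4) would refute a reading with focus on the thing — but that is not what the question asks.)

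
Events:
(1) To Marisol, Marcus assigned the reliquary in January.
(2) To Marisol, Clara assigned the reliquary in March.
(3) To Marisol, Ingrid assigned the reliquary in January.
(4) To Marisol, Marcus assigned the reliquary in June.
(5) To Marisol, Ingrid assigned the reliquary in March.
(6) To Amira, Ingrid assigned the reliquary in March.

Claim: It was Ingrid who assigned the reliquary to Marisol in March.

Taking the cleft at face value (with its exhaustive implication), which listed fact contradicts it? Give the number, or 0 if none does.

2

Focus of the cleft: "Ingrid" (the agent). Presupposed background: same thing, recipient, setting (the reliquary / Marisol / in March).
Exhaustivity: Ingrid is the only agent satisfying that background.
But fact (2) also has same thing, recipient, setting (the reliquary / Marisol / in March), with agent = Clara — so the exhaustive reading fails.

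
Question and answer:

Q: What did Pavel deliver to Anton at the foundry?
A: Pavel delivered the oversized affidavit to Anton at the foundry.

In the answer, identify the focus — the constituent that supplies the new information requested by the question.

The wh-word "what" asks about the direct object.
In the answer, "Pavel", "to Anton" and "at the foundry" are given — repeated from the question.
The constituent filling the direct object gap is "the oversized affidavit"; that is the focus and would carry nuclear stress.

the oversized affidavit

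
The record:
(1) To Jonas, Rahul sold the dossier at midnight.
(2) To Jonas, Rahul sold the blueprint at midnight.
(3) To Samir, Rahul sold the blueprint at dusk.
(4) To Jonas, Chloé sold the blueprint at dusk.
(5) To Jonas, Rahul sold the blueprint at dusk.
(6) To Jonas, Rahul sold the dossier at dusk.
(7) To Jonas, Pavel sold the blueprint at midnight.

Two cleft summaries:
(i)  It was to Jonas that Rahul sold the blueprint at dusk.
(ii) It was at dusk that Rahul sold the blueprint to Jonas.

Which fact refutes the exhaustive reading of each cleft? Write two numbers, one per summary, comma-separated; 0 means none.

3, 2

(i): focus "Jonas". Looking for same agent, thing, setting (Rahul / the blueprint / at dusk) with some other recipient — fact (3) has Samir there. Refuted.
(ii): focus "at dusk". Looking for same agent, thing, recipient (Rahul / the blueprint / Jonas) with some other setting — fact (2) has at midnight there. Refuted.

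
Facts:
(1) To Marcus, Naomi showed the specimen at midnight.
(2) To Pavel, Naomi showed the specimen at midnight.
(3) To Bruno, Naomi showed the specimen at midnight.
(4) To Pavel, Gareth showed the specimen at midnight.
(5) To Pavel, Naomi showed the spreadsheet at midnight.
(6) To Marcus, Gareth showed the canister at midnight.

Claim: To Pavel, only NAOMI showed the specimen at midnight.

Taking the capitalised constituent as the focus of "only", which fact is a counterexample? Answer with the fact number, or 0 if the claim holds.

4

The capitals mark "Naomi" as focus. So "only" rules out other agents, with the rest (same thing, recipient, setting (the specimen / Pavel / at midnight)) as background.
Fact (4) matches on same thing, recipient, setting (the specimen / Pavel / at midnight), but has agent = Gareth instead. That refutes the claim.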